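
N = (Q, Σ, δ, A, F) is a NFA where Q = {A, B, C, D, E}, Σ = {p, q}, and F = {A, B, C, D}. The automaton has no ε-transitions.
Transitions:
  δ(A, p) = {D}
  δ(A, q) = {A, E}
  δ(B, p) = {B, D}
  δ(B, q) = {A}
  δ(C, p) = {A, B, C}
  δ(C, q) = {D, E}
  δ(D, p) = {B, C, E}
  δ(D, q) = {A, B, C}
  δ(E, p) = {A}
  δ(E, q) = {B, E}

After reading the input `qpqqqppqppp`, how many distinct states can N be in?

Start: {A}
read q: {A, E}
read p: {A, D}
read q: {A, B, C, E}
read q: {A, B, D, E}
read q: {A, B, C, E}
read p: {A, B, C, D}
read p: {A, B, C, D, E}
read q: {A, B, C, D, E}
read p: {A, B, C, D, E}
read p: {A, B, C, D, E}
read p: {A, B, C, D, E}
Final reachable set {A, B, C, D, E} has 5 states.

5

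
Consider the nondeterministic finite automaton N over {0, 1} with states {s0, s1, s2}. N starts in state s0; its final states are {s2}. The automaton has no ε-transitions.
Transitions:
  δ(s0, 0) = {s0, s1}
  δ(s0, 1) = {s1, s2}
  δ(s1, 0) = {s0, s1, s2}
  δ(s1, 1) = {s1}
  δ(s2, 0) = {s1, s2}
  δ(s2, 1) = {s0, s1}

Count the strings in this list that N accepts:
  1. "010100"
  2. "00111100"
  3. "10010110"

"010100": accepted
"00111100": accepted
"10010110": accepted

3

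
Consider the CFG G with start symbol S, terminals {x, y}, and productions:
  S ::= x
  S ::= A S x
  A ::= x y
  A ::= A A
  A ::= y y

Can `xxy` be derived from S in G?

no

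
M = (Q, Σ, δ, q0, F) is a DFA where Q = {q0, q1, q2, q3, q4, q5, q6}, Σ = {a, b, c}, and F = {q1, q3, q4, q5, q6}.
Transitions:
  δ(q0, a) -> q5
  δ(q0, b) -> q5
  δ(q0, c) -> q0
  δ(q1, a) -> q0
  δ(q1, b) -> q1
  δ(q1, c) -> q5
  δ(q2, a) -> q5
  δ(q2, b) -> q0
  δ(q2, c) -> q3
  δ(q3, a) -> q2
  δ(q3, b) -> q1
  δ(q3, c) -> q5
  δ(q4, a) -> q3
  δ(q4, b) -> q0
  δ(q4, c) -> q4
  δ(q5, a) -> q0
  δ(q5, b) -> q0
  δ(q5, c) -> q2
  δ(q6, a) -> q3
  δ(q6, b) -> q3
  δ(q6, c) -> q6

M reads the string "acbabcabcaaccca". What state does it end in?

q5

q0 --a--> q5
q5 --c--> q2
q2 --b--> q0
q0 --a--> q5
q5 --b--> q0
q0 --c--> q0
q0 --a--> q5
q5 --b--> q0
q0 --c--> q0
q0 --a--> q5
q5 --a--> q0
q0 --c--> q0
q0 --c--> q0
q0 --c--> q0
q0 --a--> q5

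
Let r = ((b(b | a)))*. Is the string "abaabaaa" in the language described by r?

abaabaaa cannot be split into zero or more pieces each matching (b(b|a)).

no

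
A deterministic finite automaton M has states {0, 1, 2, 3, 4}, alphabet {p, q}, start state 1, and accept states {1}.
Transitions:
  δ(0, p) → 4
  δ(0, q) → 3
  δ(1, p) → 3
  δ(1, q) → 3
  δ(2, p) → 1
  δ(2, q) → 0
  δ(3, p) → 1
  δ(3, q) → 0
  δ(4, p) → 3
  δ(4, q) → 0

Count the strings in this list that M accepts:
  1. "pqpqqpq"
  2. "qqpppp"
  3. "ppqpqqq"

"pqpqqpq": rejected
"qqpppp": rejected
"ppqpqqq": rejected

0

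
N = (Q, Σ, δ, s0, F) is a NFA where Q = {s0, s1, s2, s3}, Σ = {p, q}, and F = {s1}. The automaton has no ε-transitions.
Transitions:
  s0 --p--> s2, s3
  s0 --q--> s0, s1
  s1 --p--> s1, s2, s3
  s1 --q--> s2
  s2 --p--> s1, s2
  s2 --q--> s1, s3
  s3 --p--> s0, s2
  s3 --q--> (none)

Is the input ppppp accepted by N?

Start: {s0}
read p: {s2, s3}
read p: {s0, s1, s2}
read p: {s1, s2, s3}
read p: {s0, s1, s2, s3}
read p: {s0, s1, s2, s3}
Reachable ∩ accepting = {s1} — nonempty.

accepted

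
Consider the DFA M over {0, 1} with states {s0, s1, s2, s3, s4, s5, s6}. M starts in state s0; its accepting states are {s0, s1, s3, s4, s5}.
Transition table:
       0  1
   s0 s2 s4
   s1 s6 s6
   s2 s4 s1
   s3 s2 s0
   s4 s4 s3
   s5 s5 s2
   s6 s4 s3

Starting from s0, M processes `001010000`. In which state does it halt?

s0 --0--> s2
s2 --0--> s4
s4 --1--> s3
s3 --0--> s2
s2 --1--> s1
s1 --0--> s6
s6 --0--> s4
s4 --0--> s4
s4 --0--> s4

s4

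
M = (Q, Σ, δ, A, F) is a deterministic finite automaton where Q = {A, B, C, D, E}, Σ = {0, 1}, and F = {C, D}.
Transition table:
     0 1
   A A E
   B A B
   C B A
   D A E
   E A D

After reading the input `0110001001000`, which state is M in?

A

A --0--> A
A --1--> E
E --1--> D
D --0--> A
A --0--> A
A --0--> A
A --1--> E
E --0--> A
A --0--> A
A --1--> E
E --0--> A
A --0--> A
A --0--> A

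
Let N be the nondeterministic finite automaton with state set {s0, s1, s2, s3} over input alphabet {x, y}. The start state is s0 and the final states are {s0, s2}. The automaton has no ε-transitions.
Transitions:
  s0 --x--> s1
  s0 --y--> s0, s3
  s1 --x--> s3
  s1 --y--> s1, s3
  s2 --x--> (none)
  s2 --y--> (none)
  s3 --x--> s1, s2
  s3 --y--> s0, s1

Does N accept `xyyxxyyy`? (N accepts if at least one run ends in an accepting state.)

accepted

Start: {s0}
read x: {s1}
read y: {s1, s3}
read y: {s0, s1, s3}
read x: {s1, s2, s3}
read x: {s1, s2, s3}
read y: {s0, s1, s3}
read y: {s0, s1, s3}
read y: {s0, s1, s3}
Reachable ∩ accepting = {s0} — nonempty.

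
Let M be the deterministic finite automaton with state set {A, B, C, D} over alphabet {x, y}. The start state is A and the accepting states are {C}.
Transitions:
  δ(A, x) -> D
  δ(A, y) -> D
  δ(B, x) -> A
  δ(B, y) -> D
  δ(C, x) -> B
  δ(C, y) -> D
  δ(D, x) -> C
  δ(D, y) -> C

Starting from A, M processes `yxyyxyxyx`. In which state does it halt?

A --y--> D
D --x--> C
C --y--> D
D --y--> C
C --x--> B
B --y--> D
D --x--> C
C --y--> D
D --x--> C

C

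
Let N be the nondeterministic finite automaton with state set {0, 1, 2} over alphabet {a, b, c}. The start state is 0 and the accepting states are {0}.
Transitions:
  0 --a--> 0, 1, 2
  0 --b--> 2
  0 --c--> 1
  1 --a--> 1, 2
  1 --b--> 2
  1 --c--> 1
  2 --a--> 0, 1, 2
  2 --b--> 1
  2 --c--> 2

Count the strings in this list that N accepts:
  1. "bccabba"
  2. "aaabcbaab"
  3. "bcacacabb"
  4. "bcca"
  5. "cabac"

2

"bccabba": accepted
"aaabcbaab": rejected
"bcacacabb": rejected
"bcca": accepted
"cabac": rejected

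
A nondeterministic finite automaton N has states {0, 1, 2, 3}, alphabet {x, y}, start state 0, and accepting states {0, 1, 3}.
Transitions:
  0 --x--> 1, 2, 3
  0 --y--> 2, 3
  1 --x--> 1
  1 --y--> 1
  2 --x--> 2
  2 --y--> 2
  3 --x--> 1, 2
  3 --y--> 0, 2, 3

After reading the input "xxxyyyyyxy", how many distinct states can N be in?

Start: {0}
read x: {1, 2, 3}
read x: {1, 2}
read x: {1, 2}
read y: {1, 2}
read y: {1, 2}
read y: {1, 2}
read y: {1, 2}
read y: {1, 2}
read x: {1, 2}
read y: {1, 2}
Final reachable set {1, 2} has 2 states.

2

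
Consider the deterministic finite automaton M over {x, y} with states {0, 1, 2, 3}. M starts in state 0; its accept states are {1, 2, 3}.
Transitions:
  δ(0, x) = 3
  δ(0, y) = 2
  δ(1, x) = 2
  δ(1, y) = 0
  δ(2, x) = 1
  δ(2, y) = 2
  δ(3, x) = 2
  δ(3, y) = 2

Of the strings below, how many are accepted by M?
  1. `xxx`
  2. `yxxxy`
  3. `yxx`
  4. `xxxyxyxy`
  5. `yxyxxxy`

`xxx`: accepted
`yxxxy`: rejected
`yxx`: accepted
`xxxyxyxy`: rejected
`yxyxxxy`: rejected

2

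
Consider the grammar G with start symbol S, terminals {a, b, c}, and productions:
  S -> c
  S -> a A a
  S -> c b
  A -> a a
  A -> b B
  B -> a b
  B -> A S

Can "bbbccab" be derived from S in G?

no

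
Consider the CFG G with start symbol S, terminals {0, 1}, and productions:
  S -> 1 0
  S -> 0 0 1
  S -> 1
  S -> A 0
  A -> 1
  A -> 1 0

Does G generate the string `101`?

no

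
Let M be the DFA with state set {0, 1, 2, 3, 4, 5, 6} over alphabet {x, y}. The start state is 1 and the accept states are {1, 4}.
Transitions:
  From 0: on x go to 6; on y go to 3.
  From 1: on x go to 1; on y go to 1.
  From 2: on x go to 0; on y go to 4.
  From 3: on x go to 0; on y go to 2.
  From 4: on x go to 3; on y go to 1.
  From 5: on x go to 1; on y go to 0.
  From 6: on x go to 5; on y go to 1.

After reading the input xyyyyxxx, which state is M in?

1

1 --x--> 1
1 --y--> 1
1 --y--> 1
1 --y--> 1
1 --y--> 1
1 --x--> 1
1 --x--> 1
1 --x--> 1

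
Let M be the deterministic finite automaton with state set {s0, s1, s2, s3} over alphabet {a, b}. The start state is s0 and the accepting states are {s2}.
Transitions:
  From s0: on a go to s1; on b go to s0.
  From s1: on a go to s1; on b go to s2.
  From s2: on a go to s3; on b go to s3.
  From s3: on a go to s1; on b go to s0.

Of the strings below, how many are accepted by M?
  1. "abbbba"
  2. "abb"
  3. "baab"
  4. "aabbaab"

2

"abbbba": rejected
"abb": rejected
"baab": accepted
"aabbaab": accepted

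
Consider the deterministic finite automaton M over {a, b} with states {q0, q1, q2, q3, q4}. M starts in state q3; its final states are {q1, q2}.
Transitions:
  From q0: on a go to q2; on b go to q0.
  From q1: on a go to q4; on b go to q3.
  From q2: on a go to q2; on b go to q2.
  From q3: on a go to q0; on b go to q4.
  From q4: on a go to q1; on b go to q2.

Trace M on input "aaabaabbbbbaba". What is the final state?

q3 --a--> q0
q0 --a--> q2
q2 --a--> q2
q2 --b--> q2
q2 --a--> q2
q2 --a--> q2
q2 --b--> q2
q2 --b--> q2
q2 --b--> q2
q2 --b--> q2
q2 --b--> q2
q2 --a--> q2
q2 --b--> q2
q2 --a--> q2

q2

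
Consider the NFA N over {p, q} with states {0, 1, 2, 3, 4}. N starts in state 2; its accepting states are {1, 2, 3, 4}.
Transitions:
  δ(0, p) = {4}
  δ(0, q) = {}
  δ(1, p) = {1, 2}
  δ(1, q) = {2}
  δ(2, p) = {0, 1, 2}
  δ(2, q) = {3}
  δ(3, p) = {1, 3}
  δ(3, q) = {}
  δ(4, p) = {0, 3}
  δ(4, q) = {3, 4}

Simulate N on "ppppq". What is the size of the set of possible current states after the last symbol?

Start: {2}
read p: {0, 1, 2}
read p: {0, 1, 2, 4}
read p: {0, 1, 2, 3, 4}
read p: {0, 1, 2, 3, 4}
read q: {2, 3, 4}
Final reachable set {2, 3, 4} has 3 states.

3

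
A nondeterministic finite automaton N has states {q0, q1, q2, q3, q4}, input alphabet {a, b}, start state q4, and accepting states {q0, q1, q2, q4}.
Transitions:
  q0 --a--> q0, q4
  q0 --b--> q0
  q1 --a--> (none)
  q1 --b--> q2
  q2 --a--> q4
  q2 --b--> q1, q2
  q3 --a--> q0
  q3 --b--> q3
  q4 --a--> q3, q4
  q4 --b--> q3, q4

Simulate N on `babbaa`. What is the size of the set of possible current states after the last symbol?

3

Start: {q4}
read b: {q3, q4}
read a: {q0, q3, q4}
read b: {q0, q3, q4}
read b: {q0, q3, q4}
read a: {q0, q3, q4}
read a: {q0, q3, q4}
Final reachable set {q0, q3, q4} has 3 states.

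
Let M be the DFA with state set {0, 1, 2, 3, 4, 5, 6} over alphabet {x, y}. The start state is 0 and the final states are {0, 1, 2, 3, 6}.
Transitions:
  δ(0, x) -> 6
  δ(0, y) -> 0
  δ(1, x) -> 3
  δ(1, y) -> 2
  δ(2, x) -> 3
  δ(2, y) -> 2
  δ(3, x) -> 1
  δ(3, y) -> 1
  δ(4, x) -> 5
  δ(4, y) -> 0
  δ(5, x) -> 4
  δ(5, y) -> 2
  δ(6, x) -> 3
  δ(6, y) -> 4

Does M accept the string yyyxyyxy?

rejected

0 --y--> 0
0 --y--> 0
0 --y--> 0
0 --x--> 6
6 --y--> 4
4 --y--> 0
0 --x--> 6
6 --y--> 4
End in state 4, which is not an accepting state.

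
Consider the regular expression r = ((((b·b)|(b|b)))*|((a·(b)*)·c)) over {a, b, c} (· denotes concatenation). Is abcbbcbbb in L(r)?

no

Neither (((b·b)|(b|b)))* nor ((a·(b)*)·c) matches abcbbcbbb.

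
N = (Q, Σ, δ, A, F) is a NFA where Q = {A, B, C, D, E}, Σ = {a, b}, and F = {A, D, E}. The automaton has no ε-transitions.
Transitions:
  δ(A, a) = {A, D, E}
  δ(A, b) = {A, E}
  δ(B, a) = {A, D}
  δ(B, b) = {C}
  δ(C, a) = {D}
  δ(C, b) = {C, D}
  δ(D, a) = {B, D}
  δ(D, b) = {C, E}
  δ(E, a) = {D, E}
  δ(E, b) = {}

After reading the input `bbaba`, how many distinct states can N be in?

3

Start: {A}
read b: {A, E}
read b: {A, E}
read a: {A, D, E}
read b: {A, C, E}
read a: {A, D, E}
Final reachable set {A, D, E} has 3 states.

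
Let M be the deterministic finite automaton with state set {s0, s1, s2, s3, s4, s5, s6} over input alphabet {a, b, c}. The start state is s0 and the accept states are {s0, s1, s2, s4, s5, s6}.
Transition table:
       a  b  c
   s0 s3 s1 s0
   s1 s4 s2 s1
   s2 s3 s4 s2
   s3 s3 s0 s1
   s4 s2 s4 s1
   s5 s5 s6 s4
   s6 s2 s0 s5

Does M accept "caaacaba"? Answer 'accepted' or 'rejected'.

s0 --c--> s0
s0 --a--> s3
s3 --a--> s3
s3 --a--> s3
s3 --c--> s1
s1 --a--> s4
s4 --b--> s4
s4 --a--> s2
End in state s2, which is an accepting state.

accepted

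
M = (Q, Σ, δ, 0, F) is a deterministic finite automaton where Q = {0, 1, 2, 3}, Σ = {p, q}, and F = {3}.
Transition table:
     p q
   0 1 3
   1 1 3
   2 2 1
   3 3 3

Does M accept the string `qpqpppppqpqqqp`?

accepted

0 --q--> 3
3 --p--> 3
3 --q--> 3
3 --p--> 3
3 --p--> 3
3 --p--> 3
3 --p--> 3
3 --p--> 3
3 --q--> 3
3 --p--> 3
3 --q--> 3
3 --q--> 3
3 --q--> 3
3 --p--> 3
End in state 3, which is an accepting state.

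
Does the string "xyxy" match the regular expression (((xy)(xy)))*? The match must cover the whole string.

yes

Split into 1 piece xyxy; each matches ((xy)(xy)).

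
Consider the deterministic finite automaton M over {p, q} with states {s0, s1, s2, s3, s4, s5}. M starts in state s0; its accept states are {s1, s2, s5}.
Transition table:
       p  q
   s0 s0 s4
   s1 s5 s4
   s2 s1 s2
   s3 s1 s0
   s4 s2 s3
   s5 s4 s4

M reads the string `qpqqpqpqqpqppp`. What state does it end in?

s0 --q--> s4
s4 --p--> s2
s2 --q--> s2
s2 --q--> s2
s2 --p--> s1
s1 --q--> s4
s4 --p--> s2
s2 --q--> s2
s2 --q--> s2
s2 --p--> s1
s1 --q--> s4
s4 --p--> s2
s2 --p--> s1
s1 --p--> s5

s5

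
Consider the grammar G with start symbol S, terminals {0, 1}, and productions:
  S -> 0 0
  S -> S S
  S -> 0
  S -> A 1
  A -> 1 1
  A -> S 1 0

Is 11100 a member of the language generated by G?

yes

S ⇒ SS ⇒ A1S ⇒ 111S ⇒ 11100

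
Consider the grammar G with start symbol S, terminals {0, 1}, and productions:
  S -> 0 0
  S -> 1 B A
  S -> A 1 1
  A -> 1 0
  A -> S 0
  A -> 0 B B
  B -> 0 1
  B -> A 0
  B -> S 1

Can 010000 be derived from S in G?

no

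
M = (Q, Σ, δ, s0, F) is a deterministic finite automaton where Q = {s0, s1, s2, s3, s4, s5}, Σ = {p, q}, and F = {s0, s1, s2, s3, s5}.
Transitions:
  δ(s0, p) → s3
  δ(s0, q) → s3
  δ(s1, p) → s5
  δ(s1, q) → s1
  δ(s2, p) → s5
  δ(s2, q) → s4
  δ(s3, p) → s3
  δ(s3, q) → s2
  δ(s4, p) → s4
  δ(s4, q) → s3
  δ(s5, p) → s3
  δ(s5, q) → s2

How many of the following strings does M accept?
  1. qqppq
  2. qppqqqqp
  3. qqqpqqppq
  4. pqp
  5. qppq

qqppq: accepted
qppqqqqp: accepted
qqqpqqppq: accepted
pqp: accepted
qppq: accepted

5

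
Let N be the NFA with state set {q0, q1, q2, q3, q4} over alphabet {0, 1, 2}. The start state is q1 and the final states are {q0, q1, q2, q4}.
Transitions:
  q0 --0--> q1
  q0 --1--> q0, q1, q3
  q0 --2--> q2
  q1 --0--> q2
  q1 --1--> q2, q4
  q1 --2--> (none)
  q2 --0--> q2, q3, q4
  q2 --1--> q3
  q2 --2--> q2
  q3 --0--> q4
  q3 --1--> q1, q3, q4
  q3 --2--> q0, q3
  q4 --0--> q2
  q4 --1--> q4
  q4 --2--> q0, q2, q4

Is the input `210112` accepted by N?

rejected

Start: {q1}
read 2: {}
The reachable set is empty and stays empty for the remaining 5 symbols.
Reachable ∩ accepting = {} — empty.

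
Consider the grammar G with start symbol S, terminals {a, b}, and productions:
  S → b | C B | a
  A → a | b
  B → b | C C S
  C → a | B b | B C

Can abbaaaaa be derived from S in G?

yes

S ⇒ CB ⇒ aB ⇒ aCCS ⇒ aBCCS ⇒ aCCSCCS ⇒ aBbCSCCS ⇒ abbCSCCS ⇒ abbaSCCS ⇒ abbaaCCS ⇒ abbaaaCS ⇒ abbaaaaS ⇒ abbaaaaa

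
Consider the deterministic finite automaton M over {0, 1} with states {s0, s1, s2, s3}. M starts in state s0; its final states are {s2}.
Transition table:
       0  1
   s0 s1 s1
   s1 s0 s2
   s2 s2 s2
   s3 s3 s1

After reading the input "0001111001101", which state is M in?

s0 --0--> s1
s1 --0--> s0
s0 --0--> s1
s1 --1--> s2
s2 --1--> s2
s2 --1--> s2
s2 --1--> s2
s2 --0--> s2
s2 --0--> s2
s2 --1--> s2
s2 --1--> s2
s2 --0--> s2
s2 --1--> s2

s2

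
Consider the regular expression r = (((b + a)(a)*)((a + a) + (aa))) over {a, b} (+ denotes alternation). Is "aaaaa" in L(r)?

yes

Split as aaa·aa: ((b+a)(a)*) matches aaa and ((a+a)+(aa)) matches aa.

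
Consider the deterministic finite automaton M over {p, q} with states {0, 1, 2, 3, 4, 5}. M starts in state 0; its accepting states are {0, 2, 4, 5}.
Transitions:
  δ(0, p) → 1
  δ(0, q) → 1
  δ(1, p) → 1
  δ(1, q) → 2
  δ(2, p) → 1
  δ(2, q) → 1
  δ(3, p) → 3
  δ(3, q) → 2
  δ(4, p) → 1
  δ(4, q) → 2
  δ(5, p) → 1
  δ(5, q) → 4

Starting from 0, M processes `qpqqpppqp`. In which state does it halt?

1

0 --q--> 1
1 --p--> 1
1 --q--> 2
2 --q--> 1
1 --p--> 1
1 --p--> 1
1 --p--> 1
1 --q--> 2
2 --p--> 1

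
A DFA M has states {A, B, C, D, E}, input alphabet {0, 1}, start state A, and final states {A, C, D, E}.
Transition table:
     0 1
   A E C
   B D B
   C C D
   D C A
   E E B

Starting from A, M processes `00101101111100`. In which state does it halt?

A --0--> E
E --0--> E
E --1--> B
B --0--> D
D --1--> A
A --1--> C
C --0--> C
C --1--> D
D --1--> A
A --1--> C
C --1--> D
D --1--> A
A --0--> E
E --0--> E

E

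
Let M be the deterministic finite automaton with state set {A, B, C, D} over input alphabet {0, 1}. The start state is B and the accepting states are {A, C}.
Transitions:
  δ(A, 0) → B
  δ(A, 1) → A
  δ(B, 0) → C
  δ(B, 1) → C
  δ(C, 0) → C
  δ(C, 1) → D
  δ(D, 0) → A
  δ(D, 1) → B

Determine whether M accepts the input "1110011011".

B --1--> C
C --1--> D
D --1--> B
B --0--> C
C --0--> C
C --1--> D
D --1--> B
B --0--> C
C --1--> D
D --1--> B
End in state B, which is not an accepting state.

rejected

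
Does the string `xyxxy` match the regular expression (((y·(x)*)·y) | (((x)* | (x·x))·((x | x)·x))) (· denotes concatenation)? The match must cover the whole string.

no

Neither ((y·(x)*)·y) nor (((x)*|(x·x))·((x|x)·x)) matches xyxxy.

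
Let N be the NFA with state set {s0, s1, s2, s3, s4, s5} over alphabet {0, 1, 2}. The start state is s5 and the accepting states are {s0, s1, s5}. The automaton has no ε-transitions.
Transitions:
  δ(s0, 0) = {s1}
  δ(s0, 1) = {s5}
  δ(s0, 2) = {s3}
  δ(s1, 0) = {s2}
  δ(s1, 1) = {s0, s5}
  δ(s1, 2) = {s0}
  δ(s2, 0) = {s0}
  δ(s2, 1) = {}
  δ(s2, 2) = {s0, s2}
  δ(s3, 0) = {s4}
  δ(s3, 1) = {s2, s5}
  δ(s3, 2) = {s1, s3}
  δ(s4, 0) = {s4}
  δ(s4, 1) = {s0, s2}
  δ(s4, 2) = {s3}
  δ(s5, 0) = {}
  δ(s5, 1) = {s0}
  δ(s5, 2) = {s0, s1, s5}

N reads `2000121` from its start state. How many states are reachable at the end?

Start: {s5}
read 2: {s0, s1, s5}
read 0: {s1, s2}
read 0: {s0, s2}
read 0: {s0, s1}
read 1: {s0, s5}
read 2: {s0, s1, s3, s5}
read 1: {s0, s2, s5}
Final reachable set {s0, s2, s5} has 3 states.

3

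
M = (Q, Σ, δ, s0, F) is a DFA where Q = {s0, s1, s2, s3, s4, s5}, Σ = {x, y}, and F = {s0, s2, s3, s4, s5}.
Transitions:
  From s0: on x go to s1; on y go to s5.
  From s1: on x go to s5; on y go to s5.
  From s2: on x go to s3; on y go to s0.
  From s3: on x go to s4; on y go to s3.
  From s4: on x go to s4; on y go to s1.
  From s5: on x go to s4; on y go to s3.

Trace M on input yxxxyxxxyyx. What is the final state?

s0 --y--> s5
s5 --x--> s4
s4 --x--> s4
s4 --x--> s4
s4 --y--> s1
s1 --x--> s5
s5 --x--> s4
s4 --x--> s4
s4 --y--> s1
s1 --y--> s5
s5 --x--> s4

s4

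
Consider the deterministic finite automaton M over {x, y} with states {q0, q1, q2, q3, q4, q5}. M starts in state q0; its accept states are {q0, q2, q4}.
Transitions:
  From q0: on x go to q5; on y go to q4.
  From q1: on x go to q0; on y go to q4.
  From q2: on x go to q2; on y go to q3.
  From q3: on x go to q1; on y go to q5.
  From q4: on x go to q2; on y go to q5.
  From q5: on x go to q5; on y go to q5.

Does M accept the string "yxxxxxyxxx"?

q0 --y--> q4
q4 --x--> q2
q2 --x--> q2
q2 --x--> q2
q2 --x--> q2
q2 --x--> q2
q2 --y--> q3
q3 --x--> q1
q1 --x--> q0
q0 --x--> q5
End in state q5, which is not an accepting state.

rejected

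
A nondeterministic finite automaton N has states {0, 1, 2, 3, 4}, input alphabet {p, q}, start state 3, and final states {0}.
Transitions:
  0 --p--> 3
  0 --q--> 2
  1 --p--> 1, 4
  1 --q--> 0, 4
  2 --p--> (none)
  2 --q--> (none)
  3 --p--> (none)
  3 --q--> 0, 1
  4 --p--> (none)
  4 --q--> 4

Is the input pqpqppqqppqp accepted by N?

Start: {3}
read p: {}
The reachable set is empty and stays empty for the remaining 11 symbols.
Reachable ∩ accepting = {} — empty.

rejected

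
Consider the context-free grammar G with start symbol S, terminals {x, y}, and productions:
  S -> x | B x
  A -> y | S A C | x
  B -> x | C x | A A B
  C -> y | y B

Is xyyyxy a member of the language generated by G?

no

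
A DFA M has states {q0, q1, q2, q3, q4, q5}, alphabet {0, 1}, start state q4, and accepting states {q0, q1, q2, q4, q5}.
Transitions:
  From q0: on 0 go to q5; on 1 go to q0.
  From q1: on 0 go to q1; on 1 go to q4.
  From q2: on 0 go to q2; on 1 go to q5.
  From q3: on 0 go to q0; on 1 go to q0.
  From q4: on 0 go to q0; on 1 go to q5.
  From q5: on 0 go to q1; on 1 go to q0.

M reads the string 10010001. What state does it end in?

q4

q4 --1--> q5
q5 --0--> q1
q1 --0--> q1
q1 --1--> q4
q4 --0--> q0
q0 --0--> q5
q5 --0--> q1
q1 --1--> q4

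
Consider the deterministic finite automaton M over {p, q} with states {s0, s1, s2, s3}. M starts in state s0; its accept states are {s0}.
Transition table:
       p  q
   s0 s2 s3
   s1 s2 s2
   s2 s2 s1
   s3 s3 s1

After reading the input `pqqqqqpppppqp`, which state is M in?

s0 --p--> s2
s2 --q--> s1
s1 --q--> s2
s2 --q--> s1
s1 --q--> s2
s2 --q--> s1
s1 --p--> s2
s2 --p--> s2
s2 --p--> s2
s2 --p--> s2
s2 --p--> s2
s2 --q--> s1
s1 --p--> s2

s2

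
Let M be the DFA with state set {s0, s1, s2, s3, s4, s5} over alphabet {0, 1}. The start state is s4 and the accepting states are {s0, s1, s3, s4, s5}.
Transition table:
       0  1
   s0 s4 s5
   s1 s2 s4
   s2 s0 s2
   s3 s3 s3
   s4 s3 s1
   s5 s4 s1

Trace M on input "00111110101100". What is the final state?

s3

s4 --0--> s3
s3 --0--> s3
s3 --1--> s3
s3 --1--> s3
s3 --1--> s3
s3 --1--> s3
s3 --1--> s3
s3 --0--> s3
s3 --1--> s3
s3 --0--> s3
s3 --1--> s3
s3 --1--> s3
s3 --0--> s3
s3 --0--> s3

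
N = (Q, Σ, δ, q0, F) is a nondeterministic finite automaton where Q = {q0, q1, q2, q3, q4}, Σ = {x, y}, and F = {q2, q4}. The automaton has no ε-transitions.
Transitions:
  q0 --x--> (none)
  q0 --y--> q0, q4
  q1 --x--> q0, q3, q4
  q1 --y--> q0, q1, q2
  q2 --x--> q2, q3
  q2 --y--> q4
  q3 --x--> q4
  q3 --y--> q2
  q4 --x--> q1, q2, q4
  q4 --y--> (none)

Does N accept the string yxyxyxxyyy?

accepted

Start: {q0}
read y: {q0, q4}
read x: {q1, q2, q4}
read y: {q0, q1, q2, q4}
read x: {q0, q1, q2, q3, q4}
read y: {q0, q1, q2, q4}
read x: {q0, q1, q2, q3, q4}
read x: {q0, q1, q2, q3, q4}
read y: {q0, q1, q2, q4}
read y: {q0, q1, q2, q4}
read y: {q0, q1, q2, q4}
Reachable ∩ accepting = {q2, q4} — nonempty.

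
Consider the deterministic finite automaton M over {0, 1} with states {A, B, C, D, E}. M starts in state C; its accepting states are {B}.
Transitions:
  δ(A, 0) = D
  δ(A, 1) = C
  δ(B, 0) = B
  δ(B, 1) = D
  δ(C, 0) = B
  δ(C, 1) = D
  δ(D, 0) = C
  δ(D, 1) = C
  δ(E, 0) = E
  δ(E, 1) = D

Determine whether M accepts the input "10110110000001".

rejected

C --1--> D
D --0--> C
C --1--> D
D --1--> C
C --0--> B
B --1--> D
D --1--> C
C --0--> B
B --0--> B
B --0--> B
B --0--> B
B --0--> B
B --0--> B
B --1--> D
End in state D, which is not an accepting state.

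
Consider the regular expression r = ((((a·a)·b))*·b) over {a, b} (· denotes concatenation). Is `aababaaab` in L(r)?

no

No split of aababaaab into u·v has (((a·a)·b))* matching u and b matching v.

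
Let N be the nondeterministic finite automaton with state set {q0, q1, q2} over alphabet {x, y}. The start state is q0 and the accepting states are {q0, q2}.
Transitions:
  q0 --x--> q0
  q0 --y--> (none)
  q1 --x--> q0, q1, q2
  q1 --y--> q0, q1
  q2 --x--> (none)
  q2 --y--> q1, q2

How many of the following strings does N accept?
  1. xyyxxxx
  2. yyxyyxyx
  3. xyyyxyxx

xyyxxxx: rejected
yyxyyxyx: rejected
xyyyxyxx: rejected

0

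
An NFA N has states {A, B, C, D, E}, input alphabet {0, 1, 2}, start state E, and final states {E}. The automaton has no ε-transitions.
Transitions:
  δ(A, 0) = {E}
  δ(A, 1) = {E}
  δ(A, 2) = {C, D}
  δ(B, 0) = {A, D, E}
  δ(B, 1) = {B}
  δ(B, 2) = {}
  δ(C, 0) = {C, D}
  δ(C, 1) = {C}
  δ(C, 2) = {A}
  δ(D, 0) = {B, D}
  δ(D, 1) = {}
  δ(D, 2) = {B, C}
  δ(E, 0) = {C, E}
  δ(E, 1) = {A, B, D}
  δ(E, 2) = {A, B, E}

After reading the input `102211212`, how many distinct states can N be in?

5

Start: {E}
read 1: {A, B, D}
read 0: {A, B, D, E}
read 2: {A, B, C, D, E}
read 2: {A, B, C, D, E}
read 1: {A, B, C, D, E}
read 1: {A, B, C, D, E}
read 2: {A, B, C, D, E}
read 1: {A, B, C, D, E}
read 2: {A, B, C, D, E}
Final reachable set {A, B, C, D, E} has 5 states.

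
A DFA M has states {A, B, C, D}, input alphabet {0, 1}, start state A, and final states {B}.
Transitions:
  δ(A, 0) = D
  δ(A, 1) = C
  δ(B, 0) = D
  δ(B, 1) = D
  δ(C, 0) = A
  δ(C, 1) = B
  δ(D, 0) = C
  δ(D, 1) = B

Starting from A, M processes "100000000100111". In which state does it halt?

B

A --1--> C
C --0--> A
A --0--> D
D --0--> C
C --0--> A
A --0--> D
D --0--> C
C --0--> A
A --0--> D
D --1--> B
B --0--> D
D --0--> C
C --1--> B
B --1--> D
D --1--> B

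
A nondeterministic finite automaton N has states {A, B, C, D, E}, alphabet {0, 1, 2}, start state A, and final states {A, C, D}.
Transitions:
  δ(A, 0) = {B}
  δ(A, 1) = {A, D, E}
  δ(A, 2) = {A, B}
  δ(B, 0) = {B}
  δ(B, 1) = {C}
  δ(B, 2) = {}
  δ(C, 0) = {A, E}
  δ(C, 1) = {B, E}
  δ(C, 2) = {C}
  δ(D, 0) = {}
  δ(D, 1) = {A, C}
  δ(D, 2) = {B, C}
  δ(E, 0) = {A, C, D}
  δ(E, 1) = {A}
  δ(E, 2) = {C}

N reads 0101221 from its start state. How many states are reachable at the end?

5

Start: {A}
read 0: {B}
read 1: {C}
read 0: {A, E}
read 1: {A, D, E}
read 2: {A, B, C}
read 2: {A, B, C}
read 1: {A, B, C, D, E}
Final reachable set {A, B, C, D, E} has 5 states.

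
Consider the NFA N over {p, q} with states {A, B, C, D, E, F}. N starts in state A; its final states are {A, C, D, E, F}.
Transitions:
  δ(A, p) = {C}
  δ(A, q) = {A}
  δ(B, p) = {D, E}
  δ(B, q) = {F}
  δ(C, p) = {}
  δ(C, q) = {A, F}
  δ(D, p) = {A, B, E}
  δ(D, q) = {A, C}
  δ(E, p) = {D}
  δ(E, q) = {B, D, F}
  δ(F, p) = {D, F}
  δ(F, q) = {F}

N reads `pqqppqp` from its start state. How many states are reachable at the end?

6

Start: {A}
read p: {C}
read q: {A, F}
read q: {A, F}
read p: {C, D, F}
read p: {A, B, D, E, F}
read q: {A, B, C, D, F}
read p: {A, B, C, D, E, F}
Final reachable set {A, B, C, D, E, F} has 6 states.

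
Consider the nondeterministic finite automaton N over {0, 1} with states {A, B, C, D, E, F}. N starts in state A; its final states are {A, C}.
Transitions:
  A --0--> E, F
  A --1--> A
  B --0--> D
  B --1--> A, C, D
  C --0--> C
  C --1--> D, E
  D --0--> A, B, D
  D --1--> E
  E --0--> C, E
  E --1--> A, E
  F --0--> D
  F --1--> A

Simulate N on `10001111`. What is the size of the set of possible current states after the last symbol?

2

Start: {A}
read 1: {A}
read 0: {E, F}
read 0: {C, D, E}
read 0: {A, B, C, D, E}
read 1: {A, C, D, E}
read 1: {A, D, E}
read 1: {A, E}
read 1: {A, E}
Final reachable set {A, E} has 2 states.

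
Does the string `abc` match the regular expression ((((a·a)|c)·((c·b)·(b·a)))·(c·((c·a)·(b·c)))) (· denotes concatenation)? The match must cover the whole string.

no

No split of abc into u·v has (((a·a)|c)·((c·b)·(b·a))) matching u and (c·((c·a)·(b·c))) matching v.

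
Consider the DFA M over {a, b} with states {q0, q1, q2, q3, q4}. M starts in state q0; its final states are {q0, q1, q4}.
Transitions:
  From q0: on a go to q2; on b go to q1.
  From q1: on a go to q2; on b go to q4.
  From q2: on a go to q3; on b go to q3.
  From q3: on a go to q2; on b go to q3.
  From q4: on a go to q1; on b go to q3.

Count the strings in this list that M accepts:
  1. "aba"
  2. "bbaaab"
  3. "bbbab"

0

"aba": rejected
"bbaaab": rejected
"bbbab": rejected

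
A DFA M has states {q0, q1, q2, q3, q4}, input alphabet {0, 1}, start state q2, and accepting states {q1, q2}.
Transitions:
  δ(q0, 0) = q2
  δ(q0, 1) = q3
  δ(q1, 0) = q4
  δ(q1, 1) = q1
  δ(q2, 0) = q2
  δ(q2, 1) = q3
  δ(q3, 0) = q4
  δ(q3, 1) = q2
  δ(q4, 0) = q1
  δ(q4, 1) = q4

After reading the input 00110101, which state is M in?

q4

q2 --0--> q2
q2 --0--> q2
q2 --1--> q3
q3 --1--> q2
q2 --0--> q2
q2 --1--> q3
q3 --0--> q4
q4 --1--> q4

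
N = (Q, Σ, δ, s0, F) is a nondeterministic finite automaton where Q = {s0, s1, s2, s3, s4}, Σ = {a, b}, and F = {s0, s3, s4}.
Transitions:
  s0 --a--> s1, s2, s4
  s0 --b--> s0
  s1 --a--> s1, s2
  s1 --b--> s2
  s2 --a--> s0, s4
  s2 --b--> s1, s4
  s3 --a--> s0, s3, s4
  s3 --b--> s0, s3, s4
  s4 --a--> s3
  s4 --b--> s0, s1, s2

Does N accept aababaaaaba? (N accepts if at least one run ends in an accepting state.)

Start: {s0}
read a: {s1, s2, s4}
read a: {s0, s1, s2, s3, s4}
read b: {s0, s1, s2, s3, s4}
read a: {s0, s1, s2, s3, s4}
read b: {s0, s1, s2, s3, s4}
read a: {s0, s1, s2, s3, s4}
read a: {s0, s1, s2, s3, s4}
read a: {s0, s1, s2, s3, s4}
read a: {s0, s1, s2, s3, s4}
read b: {s0, s1, s2, s3, s4}
read a: {s0, s1, s2, s3, s4}
Reachable ∩ accepting = {s0, s3, s4} — nonempty.

accepted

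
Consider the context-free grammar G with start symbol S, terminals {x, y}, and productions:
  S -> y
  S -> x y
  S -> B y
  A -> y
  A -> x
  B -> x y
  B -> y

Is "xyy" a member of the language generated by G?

S ⇒ By ⇒ xyy

yes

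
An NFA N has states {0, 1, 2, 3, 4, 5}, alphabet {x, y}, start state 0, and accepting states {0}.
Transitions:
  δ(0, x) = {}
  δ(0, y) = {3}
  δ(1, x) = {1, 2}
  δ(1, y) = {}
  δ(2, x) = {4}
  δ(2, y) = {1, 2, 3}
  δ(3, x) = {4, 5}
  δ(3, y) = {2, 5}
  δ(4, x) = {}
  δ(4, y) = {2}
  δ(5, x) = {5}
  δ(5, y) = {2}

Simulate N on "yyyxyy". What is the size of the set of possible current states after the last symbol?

4

Start: {0}
read y: {3}
read y: {2, 5}
read y: {1, 2, 3}
read x: {1, 2, 4, 5}
read y: {1, 2, 3}
read y: {1, 2, 3, 5}
Final reachable set {1, 2, 3, 5} has 4 states.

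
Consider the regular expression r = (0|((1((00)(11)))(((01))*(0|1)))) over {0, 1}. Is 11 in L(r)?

no

Neither 0 nor ((1((00)(11)))(((01))*(0|1))) matches 11.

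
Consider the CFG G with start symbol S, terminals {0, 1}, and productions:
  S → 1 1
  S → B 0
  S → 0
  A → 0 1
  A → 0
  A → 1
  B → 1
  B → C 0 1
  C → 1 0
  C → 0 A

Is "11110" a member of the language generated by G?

no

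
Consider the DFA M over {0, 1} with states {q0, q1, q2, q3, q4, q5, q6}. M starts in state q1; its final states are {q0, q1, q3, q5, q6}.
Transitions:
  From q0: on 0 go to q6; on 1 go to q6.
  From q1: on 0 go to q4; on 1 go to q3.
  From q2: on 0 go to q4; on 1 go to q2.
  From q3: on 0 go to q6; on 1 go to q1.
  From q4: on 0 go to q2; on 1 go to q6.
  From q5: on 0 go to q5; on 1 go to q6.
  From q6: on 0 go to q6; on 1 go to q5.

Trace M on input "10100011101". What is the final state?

q1 --1--> q3
q3 --0--> q6
q6 --1--> q5
q5 --0--> q5
q5 --0--> q5
q5 --0--> q5
q5 --1--> q6
q6 --1--> q5
q5 --1--> q6
q6 --0--> q6
q6 --1--> q5

q5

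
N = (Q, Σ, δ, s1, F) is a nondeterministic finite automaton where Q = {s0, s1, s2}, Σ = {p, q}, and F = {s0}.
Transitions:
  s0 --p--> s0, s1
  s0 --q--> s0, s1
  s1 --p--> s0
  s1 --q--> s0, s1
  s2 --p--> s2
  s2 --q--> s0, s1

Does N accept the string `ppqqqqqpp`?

Start: {s1}
read p: {s0}
read p: {s0, s1}
read q: {s0, s1}
read q: {s0, s1}
read q: {s0, s1}
read q: {s0, s1}
read q: {s0, s1}
read p: {s0, s1}
read p: {s0, s1}
Reachable ∩ accepting = {s0} — nonempty.

accepted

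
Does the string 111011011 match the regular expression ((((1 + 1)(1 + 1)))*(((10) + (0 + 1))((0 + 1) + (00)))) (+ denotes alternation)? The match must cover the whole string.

No split of 111011011 into u·v has (((1+1)(1+1)))* matching u and (((10)+(0+1))((0+1)+(00))) matching v.

no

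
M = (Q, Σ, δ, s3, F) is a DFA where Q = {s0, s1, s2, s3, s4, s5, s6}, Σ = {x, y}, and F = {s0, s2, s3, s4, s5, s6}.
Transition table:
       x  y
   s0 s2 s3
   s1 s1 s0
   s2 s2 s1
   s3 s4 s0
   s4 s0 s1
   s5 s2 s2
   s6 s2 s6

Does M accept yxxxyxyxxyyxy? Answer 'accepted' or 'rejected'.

s3 --y--> s0
s0 --x--> s2
s2 --x--> s2
s2 --x--> s2
s2 --y--> s1
s1 --x--> s1
s1 --y--> s0
s0 --x--> s2
s2 --x--> s2
s2 --y--> s1
s1 --y--> s0
s0 --x--> s2
s2 --y--> s1
End in state s1, which is not an accepting state.

rejected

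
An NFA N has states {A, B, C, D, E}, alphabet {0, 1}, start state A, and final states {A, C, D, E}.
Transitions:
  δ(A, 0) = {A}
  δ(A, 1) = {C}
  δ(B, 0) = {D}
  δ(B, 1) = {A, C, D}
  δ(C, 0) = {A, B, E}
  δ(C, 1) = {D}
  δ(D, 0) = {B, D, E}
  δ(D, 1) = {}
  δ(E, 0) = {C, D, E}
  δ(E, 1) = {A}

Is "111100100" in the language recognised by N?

Start: {A}
read 1: {C}
read 1: {D}
read 1: {}
The reachable set is empty and stays empty for the remaining 6 symbols.
Reachable ∩ accepting = {} — empty.

rejected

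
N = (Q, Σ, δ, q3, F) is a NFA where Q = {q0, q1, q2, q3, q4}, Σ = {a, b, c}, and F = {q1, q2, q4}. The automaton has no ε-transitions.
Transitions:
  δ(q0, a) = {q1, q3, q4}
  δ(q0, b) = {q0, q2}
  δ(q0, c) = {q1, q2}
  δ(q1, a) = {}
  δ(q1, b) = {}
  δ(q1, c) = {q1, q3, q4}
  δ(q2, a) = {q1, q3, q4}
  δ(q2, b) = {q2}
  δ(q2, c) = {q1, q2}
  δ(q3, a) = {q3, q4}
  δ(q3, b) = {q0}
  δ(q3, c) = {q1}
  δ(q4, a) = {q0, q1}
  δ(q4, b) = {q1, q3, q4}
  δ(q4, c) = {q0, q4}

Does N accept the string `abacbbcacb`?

accepted

Start: {q3}
read a: {q3, q4}
read b: {q0, q1, q3, q4}
read a: {q0, q1, q3, q4}
read c: {q0, q1, q2, q3, q4}
read b: {q0, q1, q2, q3, q4}
read b: {q0, q1, q2, q3, q4}
read c: {q0, q1, q2, q3, q4}
read a: {q0, q1, q3, q4}
read c: {q0, q1, q2, q3, q4}
read b: {q0, q1, q2, q3, q4}
Reachable ∩ accepting = {q1, q2, q4} — nonempty.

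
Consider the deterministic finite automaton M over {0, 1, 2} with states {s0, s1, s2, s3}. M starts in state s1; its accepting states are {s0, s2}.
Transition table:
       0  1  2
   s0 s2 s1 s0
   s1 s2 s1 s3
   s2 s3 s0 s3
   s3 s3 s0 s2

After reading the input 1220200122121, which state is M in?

s1 --1--> s1
s1 --2--> s3
s3 --2--> s2
s2 --0--> s3
s3 --2--> s2
s2 --0--> s3
s3 --0--> s3
s3 --1--> s0
s0 --2--> s0
s0 --2--> s0
s0 --1--> s1
s1 --2--> s3
s3 --1--> s0

s0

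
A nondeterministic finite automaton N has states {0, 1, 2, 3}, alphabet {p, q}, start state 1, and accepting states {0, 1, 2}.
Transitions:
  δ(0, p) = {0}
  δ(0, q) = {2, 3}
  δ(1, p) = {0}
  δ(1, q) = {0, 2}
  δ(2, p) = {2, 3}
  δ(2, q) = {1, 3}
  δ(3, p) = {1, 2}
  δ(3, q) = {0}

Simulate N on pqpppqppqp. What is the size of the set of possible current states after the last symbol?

Start: {1}
read p: {0}
read q: {2, 3}
read p: {1, 2, 3}
read p: {0, 1, 2, 3}
read p: {0, 1, 2, 3}
read q: {0, 1, 2, 3}
read p: {0, 1, 2, 3}
read p: {0, 1, 2, 3}
read q: {0, 1, 2, 3}
read p: {0, 1, 2, 3}
Final reachable set {0, 1, 2, 3} has 4 states.

4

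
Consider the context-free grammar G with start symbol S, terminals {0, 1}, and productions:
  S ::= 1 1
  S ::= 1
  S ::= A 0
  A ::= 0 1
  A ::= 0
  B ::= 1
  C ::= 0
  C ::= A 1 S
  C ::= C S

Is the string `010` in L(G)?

yes

S ⇒ A0 ⇒ 010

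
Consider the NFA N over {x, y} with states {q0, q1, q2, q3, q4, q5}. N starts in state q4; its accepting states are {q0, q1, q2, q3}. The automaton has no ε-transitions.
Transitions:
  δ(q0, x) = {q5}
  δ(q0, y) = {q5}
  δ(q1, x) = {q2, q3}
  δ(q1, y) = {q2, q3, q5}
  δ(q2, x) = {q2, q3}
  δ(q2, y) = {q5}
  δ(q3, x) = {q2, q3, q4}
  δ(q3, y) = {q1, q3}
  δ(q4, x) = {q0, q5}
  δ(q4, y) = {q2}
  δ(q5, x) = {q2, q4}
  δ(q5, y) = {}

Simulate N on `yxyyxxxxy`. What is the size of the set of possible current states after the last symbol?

4

Start: {q4}
read y: {q2}
read x: {q2, q3}
read y: {q1, q3, q5}
read y: {q1, q2, q3, q5}
read x: {q2, q3, q4}
read x: {q0, q2, q3, q4, q5}
read x: {q0, q2, q3, q4, q5}
read x: {q0, q2, q3, q4, q5}
read y: {q1, q2, q3, q5}
Final reachable set {q1, q2, q3, q5} has 4 states.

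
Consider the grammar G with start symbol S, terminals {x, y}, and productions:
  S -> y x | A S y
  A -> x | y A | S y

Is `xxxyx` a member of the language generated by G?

no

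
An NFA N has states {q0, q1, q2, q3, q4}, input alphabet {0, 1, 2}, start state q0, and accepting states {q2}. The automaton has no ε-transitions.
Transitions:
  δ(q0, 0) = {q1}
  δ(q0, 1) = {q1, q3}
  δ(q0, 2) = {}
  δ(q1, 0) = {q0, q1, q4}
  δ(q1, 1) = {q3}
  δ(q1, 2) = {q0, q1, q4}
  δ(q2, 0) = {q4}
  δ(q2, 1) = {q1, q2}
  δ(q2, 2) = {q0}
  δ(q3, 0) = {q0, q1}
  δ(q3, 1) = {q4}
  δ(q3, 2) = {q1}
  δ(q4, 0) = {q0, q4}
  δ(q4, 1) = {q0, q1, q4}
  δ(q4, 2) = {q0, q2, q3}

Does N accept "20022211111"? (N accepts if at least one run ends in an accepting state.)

rejected

Start: {q0}
read 2: {}
The reachable set is empty and stays empty for the remaining 10 symbols.
Reachable ∩ accepting = {} — empty.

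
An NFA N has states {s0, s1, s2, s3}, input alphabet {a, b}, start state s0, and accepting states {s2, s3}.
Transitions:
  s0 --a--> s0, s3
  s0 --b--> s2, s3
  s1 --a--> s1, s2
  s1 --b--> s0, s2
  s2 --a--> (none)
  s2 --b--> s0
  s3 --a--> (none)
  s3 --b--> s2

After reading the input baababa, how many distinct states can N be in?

Start: {s0}
read b: {s2, s3}
read a: {}
The reachable set is empty and stays empty for the remaining 5 symbols.
Final reachable set {} has 0 states.

0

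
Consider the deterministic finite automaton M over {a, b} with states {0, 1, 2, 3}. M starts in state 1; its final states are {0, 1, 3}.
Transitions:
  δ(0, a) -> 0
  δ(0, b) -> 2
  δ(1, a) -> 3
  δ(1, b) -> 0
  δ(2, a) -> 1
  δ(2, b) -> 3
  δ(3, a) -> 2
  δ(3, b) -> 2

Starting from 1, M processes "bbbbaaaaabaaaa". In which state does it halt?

1

1 --b--> 0
0 --b--> 2
2 --b--> 3
3 --b--> 2
2 --a--> 1
1 --a--> 3
3 --a--> 2
2 --a--> 1
1 --a--> 3
3 --b--> 2
2 --a--> 1
1 --a--> 3
3 --a--> 2
2 --a--> 1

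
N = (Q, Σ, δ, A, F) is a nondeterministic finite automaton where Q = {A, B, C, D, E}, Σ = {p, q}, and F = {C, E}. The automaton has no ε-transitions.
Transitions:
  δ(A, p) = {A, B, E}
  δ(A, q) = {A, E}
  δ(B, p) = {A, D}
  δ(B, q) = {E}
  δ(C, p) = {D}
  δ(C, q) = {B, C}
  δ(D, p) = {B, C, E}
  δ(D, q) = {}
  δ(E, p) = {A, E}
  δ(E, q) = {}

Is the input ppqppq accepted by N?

Start: {A}
read p: {A, B, E}
read p: {A, B, D, E}
read q: {A, E}
read p: {A, B, E}
read p: {A, B, D, E}
read q: {A, E}
Reachable ∩ accepting = {E} — nonempty.

accepted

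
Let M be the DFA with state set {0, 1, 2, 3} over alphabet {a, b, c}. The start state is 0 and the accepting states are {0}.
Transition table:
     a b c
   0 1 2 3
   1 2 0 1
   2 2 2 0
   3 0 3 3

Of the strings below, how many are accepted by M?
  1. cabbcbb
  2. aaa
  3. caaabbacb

0

cabbcbb: rejected
aaa: rejected
caaabbacb: rejected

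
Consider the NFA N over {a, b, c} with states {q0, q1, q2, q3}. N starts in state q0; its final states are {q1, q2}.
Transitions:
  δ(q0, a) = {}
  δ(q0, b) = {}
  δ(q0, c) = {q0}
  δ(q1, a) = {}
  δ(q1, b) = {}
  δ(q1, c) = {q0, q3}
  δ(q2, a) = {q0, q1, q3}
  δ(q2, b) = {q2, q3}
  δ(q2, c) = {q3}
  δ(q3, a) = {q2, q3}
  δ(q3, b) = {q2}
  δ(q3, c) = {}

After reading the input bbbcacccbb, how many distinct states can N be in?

0

Start: {q0}
read b: {}
The reachable set is empty and stays empty for the remaining 9 symbols.
Final reachable set {} has 0 states.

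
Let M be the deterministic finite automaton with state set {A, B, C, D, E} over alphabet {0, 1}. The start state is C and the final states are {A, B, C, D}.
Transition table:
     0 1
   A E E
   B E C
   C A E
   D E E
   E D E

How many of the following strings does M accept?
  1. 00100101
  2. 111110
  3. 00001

1

00100101: rejected
111110: accepted
00001: rejected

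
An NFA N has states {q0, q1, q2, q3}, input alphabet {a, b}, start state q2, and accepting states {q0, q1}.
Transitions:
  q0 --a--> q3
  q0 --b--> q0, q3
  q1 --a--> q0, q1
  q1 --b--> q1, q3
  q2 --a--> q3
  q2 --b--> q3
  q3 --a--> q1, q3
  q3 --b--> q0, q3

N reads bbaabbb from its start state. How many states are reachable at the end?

3

Start: {q2}
read b: {q3}
read b: {q0, q3}
read a: {q1, q3}
read a: {q0, q1, q3}
read b: {q0, q1, q3}
read b: {q0, q1, q3}
read b: {q0, q1, q3}
Final reachable set {q0, q1, q3} has 3 states.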